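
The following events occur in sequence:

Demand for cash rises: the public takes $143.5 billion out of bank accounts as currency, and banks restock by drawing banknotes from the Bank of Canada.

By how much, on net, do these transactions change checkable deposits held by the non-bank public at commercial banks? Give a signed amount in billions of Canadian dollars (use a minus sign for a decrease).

-$143.5 billion

Currency withdrawal $143.5 billion: non-bank counterparties' bank balances fall → −$143.5B.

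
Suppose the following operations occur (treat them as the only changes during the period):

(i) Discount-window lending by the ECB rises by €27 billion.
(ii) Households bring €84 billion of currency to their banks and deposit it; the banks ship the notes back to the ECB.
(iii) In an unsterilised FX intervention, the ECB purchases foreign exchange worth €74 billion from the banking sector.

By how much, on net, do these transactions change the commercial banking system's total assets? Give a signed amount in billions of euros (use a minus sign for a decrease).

Discount-window loan €27 billion: bank balance sheets expand → +€27B.
Currency deposit €84 billion: bank balance sheets expand → +€84B.
FX purchase €74 billion: just an asset swap on bank balance sheets → 0.
Net: 27 + 84 + 0 = +€111 billion.

+€111 billion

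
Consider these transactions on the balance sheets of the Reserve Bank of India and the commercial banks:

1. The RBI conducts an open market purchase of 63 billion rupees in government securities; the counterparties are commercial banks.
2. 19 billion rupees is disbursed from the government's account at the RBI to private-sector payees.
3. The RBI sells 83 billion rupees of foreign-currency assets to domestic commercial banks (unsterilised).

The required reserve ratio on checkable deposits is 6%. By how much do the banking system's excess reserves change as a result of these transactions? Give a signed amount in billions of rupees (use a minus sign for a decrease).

OMO purchase (from banks) 63 billion rupees: reserves +63B, deposits 0.
Government spending 19 billion rupees: reserves +19B, deposits +19B.
FX sale 83 billion rupees: reserves −83B, deposits 0.
Totals: Δreserves = −1B, Δdeposits = +19B.
Δrequired reserves = 6% × +19B = +1.14B.
Δexcess reserves = Δreserves − Δrequired = −1B − (+1.14B) = -2.14 billion.

-2.14 billion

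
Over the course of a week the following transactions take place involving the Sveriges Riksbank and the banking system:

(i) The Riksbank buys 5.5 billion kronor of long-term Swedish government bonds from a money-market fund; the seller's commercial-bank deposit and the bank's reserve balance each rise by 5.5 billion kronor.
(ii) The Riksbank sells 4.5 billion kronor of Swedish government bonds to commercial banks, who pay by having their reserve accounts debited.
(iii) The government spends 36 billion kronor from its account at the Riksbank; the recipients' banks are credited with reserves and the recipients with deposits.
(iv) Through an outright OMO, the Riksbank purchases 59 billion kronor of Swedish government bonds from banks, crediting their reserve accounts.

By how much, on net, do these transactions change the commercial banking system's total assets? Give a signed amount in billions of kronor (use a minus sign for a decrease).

Riksbank balance sheet:
  Assets:      Securities +60B
  Liabilities: Bank reserves +96B, Government deposits −36B
Commercial banking system:
  Assets:      Reserves at CB +96B, Securities −54.5B
  Liabilities: Checkable deposits +41.5B
Change in total bank assets = +41.5 billion.

+41.5 billion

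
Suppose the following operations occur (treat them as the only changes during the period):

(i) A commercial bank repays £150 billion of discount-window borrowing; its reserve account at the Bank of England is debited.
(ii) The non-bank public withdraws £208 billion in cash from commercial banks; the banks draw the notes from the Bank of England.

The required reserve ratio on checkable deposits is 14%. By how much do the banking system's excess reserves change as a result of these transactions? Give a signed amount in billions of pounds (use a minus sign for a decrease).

Discount-window repayment £150 billion: reserves −£150B, deposits 0.
Currency withdrawal £208 billion: reserves −£208B, deposits −£208B.
Totals: Δreserves = −£358B, Δdeposits = −£208B.
Δrequired reserves = 14% × −£208B = −£29.12B.
Δexcess reserves = Δreserves − Δrequired = −£358B − (−£29.12B) = -£328.88 billion.

-£328.88 billion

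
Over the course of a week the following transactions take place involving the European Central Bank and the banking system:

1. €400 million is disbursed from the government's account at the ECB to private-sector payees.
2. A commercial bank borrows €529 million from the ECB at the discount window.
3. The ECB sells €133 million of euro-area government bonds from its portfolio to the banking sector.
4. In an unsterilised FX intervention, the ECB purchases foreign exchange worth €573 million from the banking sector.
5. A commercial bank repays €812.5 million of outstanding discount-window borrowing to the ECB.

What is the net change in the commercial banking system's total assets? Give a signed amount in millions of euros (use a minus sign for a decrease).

+€116.5 million

Government spending €400 million: bank balance sheets expand → +€400M.
Discount-window loan €529 million: bank balance sheets expand → +€529M.
OMO sale (to banks) €133 million: just an asset swap on bank balance sheets → 0.
FX purchase €573 million: just an asset swap on bank balance sheets → 0.
Discount-window repayment €812.5 million: bank balance sheets shrink → −€812.5M.
Net: 400 + 529 + 0 + 0 − 812.5 = +€116.5 million.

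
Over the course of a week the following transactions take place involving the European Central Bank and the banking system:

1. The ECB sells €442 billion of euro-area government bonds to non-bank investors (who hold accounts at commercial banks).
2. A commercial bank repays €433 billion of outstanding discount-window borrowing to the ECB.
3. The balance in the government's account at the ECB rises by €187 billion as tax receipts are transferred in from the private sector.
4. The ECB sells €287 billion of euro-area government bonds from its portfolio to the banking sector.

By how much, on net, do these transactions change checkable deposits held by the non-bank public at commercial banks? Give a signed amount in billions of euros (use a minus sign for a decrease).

ECB balance sheet:
  Assets:      Securities −€729B, Loans to banks −€433B
  Liabilities: Bank reserves −€1349B, Government deposits +€187B
Commercial banking system:
  Assets:      Reserves at CB −€1349B, Securities +€287B
  Liabilities: Checkable deposits −€629B, Borrowings from CB −€433B
So the change in checkable deposits held by the non-bank public at commercial banks is -€629 billion.

-€629 billion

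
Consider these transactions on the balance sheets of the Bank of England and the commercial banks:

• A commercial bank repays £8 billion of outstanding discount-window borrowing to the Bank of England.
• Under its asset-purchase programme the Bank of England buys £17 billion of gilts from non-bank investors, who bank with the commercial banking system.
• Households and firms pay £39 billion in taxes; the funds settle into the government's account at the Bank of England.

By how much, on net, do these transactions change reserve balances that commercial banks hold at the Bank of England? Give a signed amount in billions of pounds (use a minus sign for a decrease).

-£30 billion

Bank of England balance sheet:
  Assets:      Securities +£17B, Loans to banks −£8B
  Liabilities: Bank reserves −£30B, Government deposits +£39B
So the change in reserve balances that commercial banks hold at the Bank of England is -£30 billion.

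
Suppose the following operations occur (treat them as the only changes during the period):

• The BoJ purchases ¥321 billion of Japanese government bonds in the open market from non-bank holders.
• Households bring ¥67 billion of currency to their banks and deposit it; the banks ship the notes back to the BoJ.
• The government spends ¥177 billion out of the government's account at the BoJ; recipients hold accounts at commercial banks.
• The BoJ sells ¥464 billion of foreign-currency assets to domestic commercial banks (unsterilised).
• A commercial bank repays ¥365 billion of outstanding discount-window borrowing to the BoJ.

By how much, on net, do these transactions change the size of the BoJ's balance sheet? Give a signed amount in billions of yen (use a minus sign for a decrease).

BoJ balance sheet:
  Assets:      Securities +¥321B, Loans to banks −¥365B, Foreign assets −¥464B
  Liabilities: Bank reserves −¥264B, Currency in circulation −¥67B, Government deposits −¥177B
Commercial banking system:
  Assets:      Reserves at CB −¥264B, Foreign assets +¥464B
  Liabilities: Checkable deposits +¥565B, Borrowings from CB −¥365B
Change in total BoJ assets = -¥508 billion.

-¥508 billion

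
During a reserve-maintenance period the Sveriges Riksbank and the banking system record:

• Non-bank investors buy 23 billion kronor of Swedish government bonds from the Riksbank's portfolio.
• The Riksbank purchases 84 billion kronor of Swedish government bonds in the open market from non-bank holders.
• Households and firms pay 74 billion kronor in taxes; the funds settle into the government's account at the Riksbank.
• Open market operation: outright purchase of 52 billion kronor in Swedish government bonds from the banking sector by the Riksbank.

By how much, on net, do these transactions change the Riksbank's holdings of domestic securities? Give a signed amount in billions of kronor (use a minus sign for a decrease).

Asset sale (to non-banks) 23 billion kronor: securities removed from the Riksbank's portfolio → −23B.
Asset purchase (from non-banks) 84 billion kronor: securities added to the Riksbank's portfolio → +84B.
Government account inflow 74 billion kronor: the Riksbank's securities portfolio is untouched → 0.
OMO purchase (from banks) 52 billion kronor: securities added to the Riksbank's portfolio → +52B.
Net: −23 + 84 + 0 + 52 = +113 billion.

+113 billion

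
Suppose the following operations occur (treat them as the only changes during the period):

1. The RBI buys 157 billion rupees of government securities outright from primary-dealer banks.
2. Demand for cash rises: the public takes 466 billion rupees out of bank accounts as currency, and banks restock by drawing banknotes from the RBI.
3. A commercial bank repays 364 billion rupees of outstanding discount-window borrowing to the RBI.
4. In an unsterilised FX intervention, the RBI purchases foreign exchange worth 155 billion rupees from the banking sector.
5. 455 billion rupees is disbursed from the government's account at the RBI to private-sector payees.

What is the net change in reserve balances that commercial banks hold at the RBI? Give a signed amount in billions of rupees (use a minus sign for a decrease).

-63 billion

OMO purchase (from banks) 157 billion rupees: the RBI pays by crediting reserve accounts → +157B.
Currency withdrawal 466 billion rupees: banks swap reserves for currency → −466B.
Discount-window repayment 364 billion rupees: repayment is debited from reserves → −364B.
FX purchase 155 billion rupees: the RBI pays by crediting reserve accounts → +155B.
Government spending 455 billion rupees: government payments flow into bank reserve accounts → +455B.
Net: 157 − 466 − 364 + 155 + 455 = -63 billion.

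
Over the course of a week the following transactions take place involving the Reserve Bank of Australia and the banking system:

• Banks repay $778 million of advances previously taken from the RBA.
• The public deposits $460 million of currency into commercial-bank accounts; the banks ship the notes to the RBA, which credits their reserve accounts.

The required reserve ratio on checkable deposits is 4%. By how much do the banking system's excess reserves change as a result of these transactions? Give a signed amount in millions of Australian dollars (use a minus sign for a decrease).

-$336.4 million

Discount-window repayment $778 million: reserves −$778M, deposits 0.
Currency deposit $460 million: reserves +$460M, deposits +$460M.
Totals: Δreserves = −$318M, Δdeposits = +$460M.
Δrequired reserves = 4% × +$460M = +$18.4M.
Δexcess reserves = Δreserves − Δrequired = −$318M − (+$18.4M) = -$336.4 million.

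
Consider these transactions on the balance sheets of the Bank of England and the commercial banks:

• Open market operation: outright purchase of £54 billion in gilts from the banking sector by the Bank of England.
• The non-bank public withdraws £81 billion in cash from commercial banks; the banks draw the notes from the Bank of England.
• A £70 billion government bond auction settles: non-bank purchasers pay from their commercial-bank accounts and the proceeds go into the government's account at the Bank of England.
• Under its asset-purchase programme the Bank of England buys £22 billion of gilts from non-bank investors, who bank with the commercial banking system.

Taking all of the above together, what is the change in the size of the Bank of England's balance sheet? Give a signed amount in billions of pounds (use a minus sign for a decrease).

OMO purchase (from banks) £54 billion: a Bank of England asset is acquired → +£54B.
Currency withdrawal £81 billion: only the composition of liabilities changes → 0.
Government account inflow £70 billion: only the composition of liabilities changes → 0.
Asset purchase (from non-banks) £22 billion: a Bank of England asset is acquired → +£22B.
Net: 54 + 0 + 0 + 22 = +£76 billion.

+£76 billion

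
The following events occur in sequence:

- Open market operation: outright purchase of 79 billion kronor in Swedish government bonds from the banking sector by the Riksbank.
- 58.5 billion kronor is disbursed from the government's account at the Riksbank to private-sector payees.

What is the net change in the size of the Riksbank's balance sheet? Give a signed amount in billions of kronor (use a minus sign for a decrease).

+79 billion

OMO purchase (from banks) 79 billion kronor: a Riksbank asset is acquired → +79B.
Government spending 58.5 billion kronor: only the composition of liabilities changes → 0.
Net: 79 + 0 = +79 billion.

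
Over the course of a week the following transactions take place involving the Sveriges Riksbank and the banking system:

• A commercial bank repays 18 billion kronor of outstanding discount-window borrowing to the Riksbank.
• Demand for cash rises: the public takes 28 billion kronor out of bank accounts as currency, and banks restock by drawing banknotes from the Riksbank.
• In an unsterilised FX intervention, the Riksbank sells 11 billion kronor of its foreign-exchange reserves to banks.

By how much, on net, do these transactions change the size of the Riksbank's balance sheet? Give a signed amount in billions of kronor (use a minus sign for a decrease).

-29 billion

Discount-window repayment 18 billion kronor: a Riksbank asset is shed → −18B.
Currency withdrawal 28 billion kronor: only the composition of liabilities changes → 0.
FX sale 11 billion kronor: a Riksbank asset is shed → −11B.
Net: −18 + 0 − 11 = -29 billion.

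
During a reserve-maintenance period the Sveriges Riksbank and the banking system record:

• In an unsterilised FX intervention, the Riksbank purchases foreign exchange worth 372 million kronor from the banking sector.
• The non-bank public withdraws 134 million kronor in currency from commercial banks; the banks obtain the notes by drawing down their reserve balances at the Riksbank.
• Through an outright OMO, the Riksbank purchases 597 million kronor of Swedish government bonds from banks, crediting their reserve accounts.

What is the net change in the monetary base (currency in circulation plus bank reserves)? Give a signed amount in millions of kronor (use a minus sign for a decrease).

FX purchase 372 million kronor: Riksbank balance sheet expands → +372M.
Currency withdrawal 134 million kronor: just a shift between currency and reserves — both are base money → 0.
OMO purchase (from banks) 597 million kronor: Riksbank balance sheet expands → +597M.
Net: 372 + 0 + 597 = +969 million.

+969 million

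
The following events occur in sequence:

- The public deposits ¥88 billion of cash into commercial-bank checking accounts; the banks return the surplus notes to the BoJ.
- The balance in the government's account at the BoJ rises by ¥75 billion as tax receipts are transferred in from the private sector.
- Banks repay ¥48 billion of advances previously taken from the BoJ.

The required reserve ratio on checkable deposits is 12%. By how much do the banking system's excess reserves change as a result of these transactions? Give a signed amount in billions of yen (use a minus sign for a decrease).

-¥36.56 billion

Currency deposit ¥88 billion: reserves +¥88B, deposits +¥88B.
Government account inflow ¥75 billion: reserves −¥75B, deposits −¥75B.
Discount-window repayment ¥48 billion: reserves −¥48B, deposits 0.
Totals: Δreserves = −¥35B, Δdeposits = +¥13B.
Δrequired reserves = 12% × +¥13B = +¥1.56B.
Δexcess reserves = Δreserves − Δrequired = −¥35B − (+¥1.56B) = -¥36.56 billion.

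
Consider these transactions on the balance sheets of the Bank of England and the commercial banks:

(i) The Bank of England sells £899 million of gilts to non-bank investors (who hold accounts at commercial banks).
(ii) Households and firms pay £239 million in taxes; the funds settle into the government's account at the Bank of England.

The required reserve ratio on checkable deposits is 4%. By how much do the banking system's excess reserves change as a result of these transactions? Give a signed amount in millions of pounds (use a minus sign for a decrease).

-£1092.48 million

Asset sale (to non-banks) £899 million: reserves −£899M, deposits −£899M.
Government account inflow £239 million: reserves −£239M, deposits −£239M.
Totals: Δreserves = −£1138M, Δdeposits = −£1138M.
Δrequired reserves = 4% × −£1138M = −£45.52M.
Δexcess reserves = Δreserves − Δrequired = −£1138M − (−£45.52M) = -£1092.48 million.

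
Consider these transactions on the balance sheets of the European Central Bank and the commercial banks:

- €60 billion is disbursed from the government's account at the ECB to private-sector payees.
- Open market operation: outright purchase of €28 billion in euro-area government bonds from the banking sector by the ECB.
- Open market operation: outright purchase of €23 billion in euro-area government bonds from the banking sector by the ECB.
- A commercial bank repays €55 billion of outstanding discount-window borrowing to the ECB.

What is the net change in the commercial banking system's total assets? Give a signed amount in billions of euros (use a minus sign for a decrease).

+€5 billion

Government spending €60 billion: bank balance sheets expand → +€60B.
OMO purchase (from banks) €28 billion: just an asset swap on bank balance sheets → 0.
OMO purchase (from banks) €23 billion: just an asset swap on bank balance sheets → 0.
Discount-window repayment €55 billion: bank balance sheets shrink → −€55B.
Net: 60 + 0 + 0 − 55 = +€5 billion.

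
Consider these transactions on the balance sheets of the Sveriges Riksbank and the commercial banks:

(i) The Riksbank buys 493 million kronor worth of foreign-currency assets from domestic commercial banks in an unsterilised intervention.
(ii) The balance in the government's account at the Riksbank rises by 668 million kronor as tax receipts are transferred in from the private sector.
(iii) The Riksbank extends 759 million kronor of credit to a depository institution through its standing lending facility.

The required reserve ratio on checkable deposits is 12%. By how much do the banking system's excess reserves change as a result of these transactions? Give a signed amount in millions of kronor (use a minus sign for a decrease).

FX purchase 493 million kronor: reserves +493M, deposits 0.
Government account inflow 668 million kronor: reserves −668M, deposits −668M.
Discount-window loan 759 million kronor: reserves +759M, deposits 0.
Totals: Δreserves = +584M, Δdeposits = −668M.
Δrequired reserves = 12% × −668M = −80.16M.
Δexcess reserves = Δreserves − Δrequired = +584M − (−80.16M) = +664.16 million.

+664.16 million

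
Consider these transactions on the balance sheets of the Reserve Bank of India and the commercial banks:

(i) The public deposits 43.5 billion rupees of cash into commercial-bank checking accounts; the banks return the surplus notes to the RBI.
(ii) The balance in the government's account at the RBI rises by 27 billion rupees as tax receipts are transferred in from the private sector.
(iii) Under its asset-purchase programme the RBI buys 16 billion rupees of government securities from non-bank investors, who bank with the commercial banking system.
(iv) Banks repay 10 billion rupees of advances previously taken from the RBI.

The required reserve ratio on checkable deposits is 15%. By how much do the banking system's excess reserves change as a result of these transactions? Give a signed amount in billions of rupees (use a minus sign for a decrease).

Currency deposit 43.5 billion rupees: reserves +43.5B, deposits +43.5B.
Government account inflow 27 billion rupees: reserves −27B, deposits −27B.
Asset purchase (from non-banks) 16 billion rupees: reserves +16B, deposits +16B.
Discount-window repayment 10 billion rupees: reserves −10B, deposits 0.
Totals: Δreserves = +22.5B, Δdeposits = +32.5B.
Δrequired reserves = 15% × +32.5B = +4.875B.
Δexcess reserves = Δreserves − Δrequired = +22.5B − (+4.875B) = +17.625 billion.

+17.625 billion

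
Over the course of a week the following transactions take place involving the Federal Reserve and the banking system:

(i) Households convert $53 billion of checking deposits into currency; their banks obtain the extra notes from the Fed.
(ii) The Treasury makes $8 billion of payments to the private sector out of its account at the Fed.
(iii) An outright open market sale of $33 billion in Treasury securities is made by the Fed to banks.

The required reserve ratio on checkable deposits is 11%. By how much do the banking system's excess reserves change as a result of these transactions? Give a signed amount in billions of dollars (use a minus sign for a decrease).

-$73.05 billion

Currency withdrawal $53 billion: reserves −$53B, deposits −$53B.
Government spending $8 billion: reserves +$8B, deposits +$8B.
OMO sale (to banks) $33 billion: reserves −$33B, deposits 0.
Totals: Δreserves = −$78B, Δdeposits = −$45B.
Δrequired reserves = 11% × −$45B = −$4.95B.
Δexcess reserves = Δreserves − Δrequired = −$78B − (−$4.95B) = -$73.05 billion.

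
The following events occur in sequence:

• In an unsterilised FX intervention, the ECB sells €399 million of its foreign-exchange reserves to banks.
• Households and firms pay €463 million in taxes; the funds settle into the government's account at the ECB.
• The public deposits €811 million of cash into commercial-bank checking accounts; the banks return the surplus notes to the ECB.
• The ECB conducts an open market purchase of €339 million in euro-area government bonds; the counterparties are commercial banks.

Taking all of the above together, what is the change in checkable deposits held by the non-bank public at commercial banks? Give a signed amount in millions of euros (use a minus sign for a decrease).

FX sale €399 million: the counterparty is a bank, so public deposits are unchanged → 0.
Government account inflow €463 million: non-bank counterparties' bank balances fall → −€463M.
Currency deposit €811 million: non-bank counterparties' bank balances rise → +€811M.
OMO purchase (from banks) €339 million: the counterparty is a bank, so public deposits are unchanged → 0.
Net: 0 − 463 + 811 + 0 = +€348 million.

+€348 million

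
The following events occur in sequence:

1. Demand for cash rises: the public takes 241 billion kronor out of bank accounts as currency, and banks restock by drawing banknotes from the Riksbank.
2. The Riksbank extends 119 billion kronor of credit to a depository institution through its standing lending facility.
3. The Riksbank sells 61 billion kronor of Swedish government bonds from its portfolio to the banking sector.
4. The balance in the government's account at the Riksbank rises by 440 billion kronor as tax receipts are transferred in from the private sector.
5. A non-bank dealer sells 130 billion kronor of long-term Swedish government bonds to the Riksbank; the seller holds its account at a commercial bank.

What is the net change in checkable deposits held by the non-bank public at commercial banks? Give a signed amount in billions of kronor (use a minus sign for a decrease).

Riksbank balance sheet:
  Assets:      Securities +69B, Loans to banks +119B
  Liabilities: Bank reserves −493B, Currency in circulation +241B, Government deposits +440B
Commercial banking system:
  Assets:      Reserves at CB −493B, Securities +61B
  Liabilities: Checkable deposits −551B, Borrowings from CB +119B
So the change in checkable deposits held by the non-bank public at commercial banks is -551 billion.

-551 billion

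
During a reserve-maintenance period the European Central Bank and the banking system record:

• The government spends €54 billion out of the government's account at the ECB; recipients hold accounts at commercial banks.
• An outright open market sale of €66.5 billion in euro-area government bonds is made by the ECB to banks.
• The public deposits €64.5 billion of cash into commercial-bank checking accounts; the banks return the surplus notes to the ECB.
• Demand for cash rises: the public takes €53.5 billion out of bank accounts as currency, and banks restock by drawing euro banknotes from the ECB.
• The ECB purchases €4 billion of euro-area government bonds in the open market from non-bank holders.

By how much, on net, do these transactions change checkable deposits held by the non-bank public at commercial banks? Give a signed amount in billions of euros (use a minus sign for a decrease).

ECB balance sheet:
  Assets:      Securities −€62.5B
  Liabilities: Bank reserves +€2.5B, Currency in circulation −€11B, Government deposits −€54B
Commercial banking system:
  Assets:      Reserves at CB +€2.5B, Securities +€66.5B
  Liabilities: Checkable deposits +€69B
So the change in checkable deposits held by the non-bank public at commercial banks is +€69 billion.

+€69 billion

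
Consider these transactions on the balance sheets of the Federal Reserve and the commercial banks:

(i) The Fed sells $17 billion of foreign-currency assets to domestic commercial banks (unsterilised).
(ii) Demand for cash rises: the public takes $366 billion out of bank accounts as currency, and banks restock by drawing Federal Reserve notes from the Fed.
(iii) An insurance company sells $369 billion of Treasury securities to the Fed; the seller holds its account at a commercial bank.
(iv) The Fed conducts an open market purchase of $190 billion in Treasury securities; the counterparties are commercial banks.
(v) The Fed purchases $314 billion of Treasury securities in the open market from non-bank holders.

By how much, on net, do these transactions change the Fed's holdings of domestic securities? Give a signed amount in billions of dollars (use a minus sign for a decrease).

FX sale $17 billion: the Fed's securities portfolio is untouched → 0.
Currency withdrawal $366 billion: the Fed's securities portfolio is untouched → 0.
Asset purchase (from non-banks) $369 billion: securities added to the Fed's portfolio → +$369B.
OMO purchase (from banks) $190 billion: securities added to the Fed's portfolio → +$190B.
Asset purchase (from non-banks) $314 billion: securities added to the Fed's portfolio → +$314B.
Net: 0 + 0 + 369 + 190 + 314 = +$873 billion.

+$873 billion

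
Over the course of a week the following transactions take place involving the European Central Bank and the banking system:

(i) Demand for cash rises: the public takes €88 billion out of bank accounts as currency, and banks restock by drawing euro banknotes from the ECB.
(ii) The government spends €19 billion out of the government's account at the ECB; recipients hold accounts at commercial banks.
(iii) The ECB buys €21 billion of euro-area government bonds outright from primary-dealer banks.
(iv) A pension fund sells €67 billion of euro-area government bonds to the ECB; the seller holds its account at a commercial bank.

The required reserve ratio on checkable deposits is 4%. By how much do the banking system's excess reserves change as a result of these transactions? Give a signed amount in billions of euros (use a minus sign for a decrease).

+€19.08 billion

Currency withdrawal €88 billion: reserves −€88B, deposits −€88B.
Government spending €19 billion: reserves +€19B, deposits +€19B.
OMO purchase (from banks) €21 billion: reserves +€21B, deposits 0.
Asset purchase (from non-banks) €67 billion: reserves +€67B, deposits +€67B.
Totals: Δreserves = +€19B, Δdeposits = −€2B.
Δrequired reserves = 4% × −€2B = −€0.08B.
Δexcess reserves = Δreserves − Δrequired = +€19B − (−€0.08B) = +€19.08 billion.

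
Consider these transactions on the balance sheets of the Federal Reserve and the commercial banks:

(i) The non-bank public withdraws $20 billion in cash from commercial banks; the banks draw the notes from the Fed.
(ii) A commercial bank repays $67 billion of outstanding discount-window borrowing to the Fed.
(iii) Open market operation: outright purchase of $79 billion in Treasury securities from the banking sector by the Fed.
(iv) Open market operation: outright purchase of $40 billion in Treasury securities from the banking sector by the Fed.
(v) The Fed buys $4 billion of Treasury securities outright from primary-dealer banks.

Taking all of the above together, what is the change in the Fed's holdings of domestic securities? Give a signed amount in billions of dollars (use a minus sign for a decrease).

+$123 billion

Currency withdrawal $20 billion: the Fed's securities portfolio is untouched → 0.
Discount-window repayment $67 billion: the Fed's securities portfolio is untouched → 0.
OMO purchase (from banks) $79 billion: securities added to the Fed's portfolio → +$79B.
OMO purchase (from banks) $40 billion: securities added to the Fed's portfolio → +$40B.
OMO purchase (from banks) $4 billion: securities added to the Fed's portfolio → +$4B.
Net: 0 + 0 + 79 + 40 + 4 = +$123 billion.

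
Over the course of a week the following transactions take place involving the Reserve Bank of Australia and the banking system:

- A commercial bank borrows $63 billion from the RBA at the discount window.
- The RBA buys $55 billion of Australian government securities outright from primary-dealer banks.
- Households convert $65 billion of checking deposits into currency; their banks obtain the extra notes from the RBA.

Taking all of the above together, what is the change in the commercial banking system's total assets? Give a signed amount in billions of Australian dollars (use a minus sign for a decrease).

-$2 billion

Discount-window loan $63 billion: bank balance sheets expand → +$63B.
OMO purchase (from banks) $55 billion: just an asset swap on bank balance sheets → 0.
Currency withdrawal $65 billion: bank balance sheets shrink → −$65B.
Net: 63 + 0 − 65 = -$2 billion.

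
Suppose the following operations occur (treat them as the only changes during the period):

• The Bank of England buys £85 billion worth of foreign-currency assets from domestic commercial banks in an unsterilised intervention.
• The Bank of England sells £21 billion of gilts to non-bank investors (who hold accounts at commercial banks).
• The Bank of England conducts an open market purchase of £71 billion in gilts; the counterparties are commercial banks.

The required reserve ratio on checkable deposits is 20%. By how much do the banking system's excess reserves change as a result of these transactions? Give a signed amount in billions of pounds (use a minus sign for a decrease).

FX purchase £85 billion: reserves +£85B, deposits 0.
Asset sale (to non-banks) £21 billion: reserves −£21B, deposits −£21B.
OMO purchase (from banks) £71 billion: reserves +£71B, deposits 0.
Totals: Δreserves = +£135B, Δdeposits = −£21B.
Δrequired reserves = 20% × −£21B = −£4.2B.
Δexcess reserves = Δreserves − Δrequired = +£135B − (−£4.2B) = +£139.2 billion.

+£139.2 billion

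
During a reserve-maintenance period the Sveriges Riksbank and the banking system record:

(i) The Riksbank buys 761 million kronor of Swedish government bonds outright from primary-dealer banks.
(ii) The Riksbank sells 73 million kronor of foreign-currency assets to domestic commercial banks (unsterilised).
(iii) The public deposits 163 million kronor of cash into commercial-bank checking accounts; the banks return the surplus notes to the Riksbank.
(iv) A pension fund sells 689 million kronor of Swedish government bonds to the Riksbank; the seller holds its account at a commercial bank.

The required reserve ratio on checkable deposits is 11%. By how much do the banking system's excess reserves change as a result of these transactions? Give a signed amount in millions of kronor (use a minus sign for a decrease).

OMO purchase (from banks) 761 million kronor: reserves +761M, deposits 0.
FX sale 73 million kronor: reserves −73M, deposits 0.
Currency deposit 163 million kronor: reserves +163M, deposits +163M.
Asset purchase (from non-banks) 689 million kronor: reserves +689M, deposits +689M.
Totals: Δreserves = +1540M, Δdeposits = +852M.
Δrequired reserves = 11% × +852M = +93.72M.
Δexcess reserves = Δreserves − Δrequired = +1540M − (+93.72M) = +1446.28 million.

+1446.28 million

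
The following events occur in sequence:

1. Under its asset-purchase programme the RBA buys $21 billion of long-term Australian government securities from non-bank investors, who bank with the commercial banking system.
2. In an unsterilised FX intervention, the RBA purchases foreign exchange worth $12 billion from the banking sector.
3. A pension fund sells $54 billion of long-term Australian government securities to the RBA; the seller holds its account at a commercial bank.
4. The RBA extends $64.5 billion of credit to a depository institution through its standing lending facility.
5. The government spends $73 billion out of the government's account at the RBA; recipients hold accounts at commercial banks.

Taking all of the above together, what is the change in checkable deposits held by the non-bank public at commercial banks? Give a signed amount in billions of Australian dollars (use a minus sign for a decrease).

RBA balance sheet:
  Assets:      Securities +$75B, Loans to banks +$64.5B, Foreign assets +$12B
  Liabilities: Bank reserves +$224.5B, Government deposits −$73B
Commercial banking system:
  Assets:      Reserves at CB +$224.5B, Foreign assets −$12B
  Liabilities: Checkable deposits +$148B, Borrowings from CB +$64.5B
So the change in checkable deposits held by the non-bank public at commercial banks is +$148 billion.

+$148 billion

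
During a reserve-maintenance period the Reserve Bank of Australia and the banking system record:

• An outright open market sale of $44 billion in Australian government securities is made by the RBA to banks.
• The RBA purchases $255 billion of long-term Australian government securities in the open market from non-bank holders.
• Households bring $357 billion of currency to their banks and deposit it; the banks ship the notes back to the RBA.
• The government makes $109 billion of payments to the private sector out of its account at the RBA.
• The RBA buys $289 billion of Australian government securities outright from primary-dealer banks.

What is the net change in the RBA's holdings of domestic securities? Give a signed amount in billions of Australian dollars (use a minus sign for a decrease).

OMO sale (to banks) $44 billion: securities removed from the RBA's portfolio → −$44B.
Asset purchase (from non-banks) $255 billion: securities added to the RBA's portfolio → +$255B.
Currency deposit $357 billion: the RBA's securities portfolio is untouched → 0.
Government spending $109 billion: the RBA's securities portfolio is untouched → 0.
OMO purchase (from banks) $289 billion: securities added to the RBA's portfolio → +$289B.
Net: −44 + 255 + 0 + 0 + 289 = +$500 billion.

+$500 billion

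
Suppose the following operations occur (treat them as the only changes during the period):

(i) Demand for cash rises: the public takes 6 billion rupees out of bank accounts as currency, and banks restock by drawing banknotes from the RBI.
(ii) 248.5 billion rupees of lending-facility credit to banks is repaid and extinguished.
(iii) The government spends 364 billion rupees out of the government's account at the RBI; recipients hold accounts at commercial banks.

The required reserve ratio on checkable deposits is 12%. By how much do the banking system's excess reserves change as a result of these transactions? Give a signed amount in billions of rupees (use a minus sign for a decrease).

+66.54 billion

Currency withdrawal 6 billion rupees: reserves −6B, deposits −6B.
Discount-window repayment 248.5 billion rupees: reserves −248.5B, deposits 0.
Government spending 364 billion rupees: reserves +364B, deposits +364B.
Totals: Δreserves = +109.5B, Δdeposits = +358B.
Δrequired reserves = 12% × +358B = +42.96B.
Δexcess reserves = Δreserves − Δrequired = +109.5B − (+42.96B) = +66.54 billion.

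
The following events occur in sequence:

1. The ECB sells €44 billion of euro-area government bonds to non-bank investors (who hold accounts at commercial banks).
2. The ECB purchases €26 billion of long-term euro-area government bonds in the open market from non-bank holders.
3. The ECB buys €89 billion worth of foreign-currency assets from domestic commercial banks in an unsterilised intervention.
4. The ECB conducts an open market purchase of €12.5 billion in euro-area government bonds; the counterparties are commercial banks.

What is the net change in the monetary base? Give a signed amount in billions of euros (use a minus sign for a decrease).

+€83.5 billion

Asset sale (to non-banks) €44 billion: ECB balance sheet contracts → −€44B.
Asset purchase (from non-banks) €26 billion: ECB balance sheet expands → +€26B.
FX purchase €89 billion: ECB balance sheet expands → +€89B.
OMO purchase (from banks) €12.5 billion: ECB balance sheet expands → +€12.5B.
Net: −44 + 26 + 89 + 12.5 = +€83.5 billion.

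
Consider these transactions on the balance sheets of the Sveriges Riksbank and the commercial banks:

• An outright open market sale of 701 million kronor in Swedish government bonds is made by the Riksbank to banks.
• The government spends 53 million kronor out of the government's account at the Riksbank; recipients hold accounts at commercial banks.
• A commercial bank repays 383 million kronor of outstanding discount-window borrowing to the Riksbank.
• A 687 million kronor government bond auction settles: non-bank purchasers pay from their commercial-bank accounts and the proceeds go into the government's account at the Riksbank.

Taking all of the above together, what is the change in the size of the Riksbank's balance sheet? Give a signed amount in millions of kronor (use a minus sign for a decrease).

Riksbank balance sheet:
  Assets:      Securities −701M, Loans to banks −383M
  Liabilities: Bank reserves −1718M, Government deposits +634M
Change in total Riksbank assets = -1084 million.

-1084 million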